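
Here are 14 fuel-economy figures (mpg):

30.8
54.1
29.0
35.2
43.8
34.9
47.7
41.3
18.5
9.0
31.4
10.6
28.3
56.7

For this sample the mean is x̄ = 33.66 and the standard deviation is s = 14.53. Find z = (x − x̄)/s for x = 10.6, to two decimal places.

-1.59

z = (10.6 − 33.66) / 14.53 = -1.59.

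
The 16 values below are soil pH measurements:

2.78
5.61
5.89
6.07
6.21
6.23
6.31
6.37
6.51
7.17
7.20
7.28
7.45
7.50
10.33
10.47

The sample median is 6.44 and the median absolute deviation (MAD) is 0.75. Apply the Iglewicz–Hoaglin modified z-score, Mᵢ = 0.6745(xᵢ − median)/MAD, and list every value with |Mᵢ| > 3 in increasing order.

|Mᵢ| > 3 ⇔ |xᵢ − 6.44| > 3·0.75/0.6745 = 3.34.
So outliers lie outside [3.10, 9.78].
2.78: M = -3.29 → outlier.
10.33: M = 3.50 → outlier.
10.47: M = 3.62 → outlier.

2.78, 10.33, 10.47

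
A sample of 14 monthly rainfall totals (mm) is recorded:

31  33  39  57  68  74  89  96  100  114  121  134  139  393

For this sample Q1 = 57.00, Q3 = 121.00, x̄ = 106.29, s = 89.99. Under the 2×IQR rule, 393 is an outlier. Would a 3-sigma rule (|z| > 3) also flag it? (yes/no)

yes

z = (393 − 106.29) / 89.99 = 3.19.
|z| = 3.19 > 3.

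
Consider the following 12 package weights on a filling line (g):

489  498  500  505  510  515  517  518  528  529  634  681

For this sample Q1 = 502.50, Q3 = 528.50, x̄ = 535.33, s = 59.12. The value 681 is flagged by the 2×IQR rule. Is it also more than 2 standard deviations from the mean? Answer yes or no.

yes

z = (681 − 535.33) / 59.12 = 2.46.
|z| = 2.46 > 2.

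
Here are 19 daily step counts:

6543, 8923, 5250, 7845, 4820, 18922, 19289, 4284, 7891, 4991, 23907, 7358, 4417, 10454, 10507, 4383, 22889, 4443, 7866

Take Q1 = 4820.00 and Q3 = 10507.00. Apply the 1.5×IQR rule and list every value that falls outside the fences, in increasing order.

19289, 22889, 23907

IQR = Q3 − Q1 = 10507.00 − 4820.00 = 5687.00.
Lower fence = Q1 − 1.5·IQR = 4820.00 − 8530.50 = -3710.50.
Upper fence = Q3 + 1.5·IQR = 10507.00 + 8530.50 = 19037.50.
19289 > 19037.50 → outlier.
22889 > 19037.50 → outlier.
23907 > 19037.50 → outlier.
All remaining values lie within [-3710.50, 19037.50].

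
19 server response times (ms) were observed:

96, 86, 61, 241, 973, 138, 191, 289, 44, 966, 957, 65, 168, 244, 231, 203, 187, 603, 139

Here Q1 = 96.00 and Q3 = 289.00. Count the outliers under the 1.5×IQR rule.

IQR = 193.00; fences at 96.00 − 289.50 = -193.50 and 289.00 + 289.50 = 578.50.
Outside the cutoffs: 603, 957, 966, 973.

4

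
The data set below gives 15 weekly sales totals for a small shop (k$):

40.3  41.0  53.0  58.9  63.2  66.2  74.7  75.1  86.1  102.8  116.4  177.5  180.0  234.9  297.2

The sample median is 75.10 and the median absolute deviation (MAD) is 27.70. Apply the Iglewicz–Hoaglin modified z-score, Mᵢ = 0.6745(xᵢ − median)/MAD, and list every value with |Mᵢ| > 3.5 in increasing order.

234.9, 297.2

|Mᵢ| > 3.5 ⇔ |xᵢ − 75.10| > 3.5·27.70/0.6745 = 143.74.
So outliers lie outside [-68.64, 218.84].
234.9: M = 3.89 → outlier.
297.2: M = 5.41 → outlier.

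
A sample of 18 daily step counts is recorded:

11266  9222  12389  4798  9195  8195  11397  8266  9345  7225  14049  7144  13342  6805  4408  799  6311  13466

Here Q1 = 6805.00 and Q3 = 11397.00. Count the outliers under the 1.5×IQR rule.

0

IQR = 4592.00; fences at 6805.00 − 6888.00 = -83.00 and 11397.00 + 6888.00 = 18285.00.
Every value lies within the cutoffs.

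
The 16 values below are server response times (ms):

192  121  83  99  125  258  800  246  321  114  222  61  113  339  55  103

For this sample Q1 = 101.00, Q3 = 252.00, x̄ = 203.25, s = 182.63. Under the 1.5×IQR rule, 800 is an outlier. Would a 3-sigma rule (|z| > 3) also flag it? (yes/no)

z = (800 − 203.25) / 182.63 = 3.27.
|z| = 3.27 > 3.

yes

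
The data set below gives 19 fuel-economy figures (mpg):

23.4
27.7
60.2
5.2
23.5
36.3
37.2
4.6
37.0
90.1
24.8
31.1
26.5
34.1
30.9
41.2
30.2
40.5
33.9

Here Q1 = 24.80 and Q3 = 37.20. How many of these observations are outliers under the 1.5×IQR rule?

4

IQR = 12.40; fences at 24.80 − 18.60 = 6.20 and 37.20 + 18.60 = 55.80.
Outside the cutoffs: 4.6, 5.2, 60.2, 90.1.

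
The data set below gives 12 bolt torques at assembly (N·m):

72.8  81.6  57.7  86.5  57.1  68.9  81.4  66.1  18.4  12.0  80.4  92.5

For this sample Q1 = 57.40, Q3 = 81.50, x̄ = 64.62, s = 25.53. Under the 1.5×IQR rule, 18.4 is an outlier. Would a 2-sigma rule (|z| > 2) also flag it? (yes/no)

no

z = (18.4 − 64.62) / 25.53 = -1.81.
|z| = 1.81 ≤ 2.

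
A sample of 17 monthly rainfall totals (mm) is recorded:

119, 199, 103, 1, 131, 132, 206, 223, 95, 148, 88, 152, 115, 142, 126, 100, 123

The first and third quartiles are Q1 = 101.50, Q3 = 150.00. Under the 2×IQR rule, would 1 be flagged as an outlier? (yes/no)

IQR = Q3 − Q1 = 150.00 − 101.50 = 48.50.
Lower fence = Q1 − 2·IQR = 101.50 − 97.00 = 4.50.
Upper fence = Q3 + 2·IQR = 150.00 + 97.00 = 247.00.
1 lies below the lower fence.

yes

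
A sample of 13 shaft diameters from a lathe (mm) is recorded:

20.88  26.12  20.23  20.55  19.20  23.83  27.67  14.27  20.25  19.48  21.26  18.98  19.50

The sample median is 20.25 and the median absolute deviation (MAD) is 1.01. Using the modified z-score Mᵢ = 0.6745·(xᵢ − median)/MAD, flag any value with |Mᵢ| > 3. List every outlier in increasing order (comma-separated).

|Mᵢ| > 3 ⇔ |xᵢ − 20.25| > 3·1.01/0.6745 = 4.49.
So outliers lie outside [15.76, 24.74].
14.27: M = -3.99 → outlier.
26.12: M = 3.92 → outlier.
27.67: M = 4.96 → outlier.

14.27, 26.12, 27.67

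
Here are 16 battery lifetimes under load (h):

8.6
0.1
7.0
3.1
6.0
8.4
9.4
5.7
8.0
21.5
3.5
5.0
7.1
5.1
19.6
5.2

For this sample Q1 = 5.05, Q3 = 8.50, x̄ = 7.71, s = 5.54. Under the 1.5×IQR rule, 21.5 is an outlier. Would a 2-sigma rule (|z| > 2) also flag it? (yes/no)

z = (21.5 − 7.71) / 5.54 = 2.49.
|z| = 2.49 > 2.

yes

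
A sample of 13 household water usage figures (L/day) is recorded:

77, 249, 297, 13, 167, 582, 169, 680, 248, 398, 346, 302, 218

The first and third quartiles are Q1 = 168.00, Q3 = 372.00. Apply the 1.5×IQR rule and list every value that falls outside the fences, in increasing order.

680

IQR = Q3 − Q1 = 372.00 − 168.00 = 204.00.
Lower fence = Q1 − 1.5·IQR = 168.00 − 306.00 = -138.00.
Upper fence = Q3 + 1.5·IQR = 372.00 + 306.00 = 678.00.
680 > 678.00 → outlier.
All remaining values lie within [-138.00, 678.00].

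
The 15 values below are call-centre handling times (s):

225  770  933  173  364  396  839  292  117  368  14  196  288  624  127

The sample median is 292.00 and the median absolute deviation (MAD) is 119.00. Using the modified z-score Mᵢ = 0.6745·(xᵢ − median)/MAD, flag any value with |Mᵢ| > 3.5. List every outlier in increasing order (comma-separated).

933

|Mᵢ| > 3.5 ⇔ |xᵢ − 292.00| > 3.5·119.00/0.6745 = 617.49.
So outliers lie outside [-325.49, 909.49].
933: M = 3.63 → outlier.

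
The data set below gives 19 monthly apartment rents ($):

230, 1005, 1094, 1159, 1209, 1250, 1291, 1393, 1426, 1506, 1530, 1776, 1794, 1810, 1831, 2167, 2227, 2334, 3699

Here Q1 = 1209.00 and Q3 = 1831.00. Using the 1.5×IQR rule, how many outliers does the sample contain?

IQR = 622.00; fences at 1209.00 − 933.00 = 276.00 and 1831.00 + 933.00 = 2764.00.
Outside the cutoffs: 230, 3699.

2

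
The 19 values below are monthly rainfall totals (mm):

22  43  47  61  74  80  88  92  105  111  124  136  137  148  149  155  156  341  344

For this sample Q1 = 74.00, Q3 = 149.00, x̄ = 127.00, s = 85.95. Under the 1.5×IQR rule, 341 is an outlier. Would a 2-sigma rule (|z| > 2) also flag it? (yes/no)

yes

z = (341 − 127.00) / 85.95 = 2.49.
|z| = 2.49 > 2.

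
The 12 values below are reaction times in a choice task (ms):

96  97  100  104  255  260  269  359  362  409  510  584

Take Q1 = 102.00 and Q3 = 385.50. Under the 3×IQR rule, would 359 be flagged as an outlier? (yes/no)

no

IQR = Q3 − Q1 = 385.50 − 102.00 = 283.50.
Lower fence = Q1 − 3·IQR = 102.00 − 850.50 = -748.50.
Upper fence = Q3 + 3·IQR = 385.50 + 850.50 = 1236.00.
359 lies within [-748.50, 1236.00].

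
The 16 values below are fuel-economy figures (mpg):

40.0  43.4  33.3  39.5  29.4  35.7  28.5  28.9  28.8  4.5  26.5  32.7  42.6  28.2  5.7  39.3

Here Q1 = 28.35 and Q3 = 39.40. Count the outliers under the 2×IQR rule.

2

IQR = 11.05; fences at 28.35 − 22.10 = 6.25 and 39.40 + 22.10 = 61.50.
Outside the cutoffs: 4.5, 5.7.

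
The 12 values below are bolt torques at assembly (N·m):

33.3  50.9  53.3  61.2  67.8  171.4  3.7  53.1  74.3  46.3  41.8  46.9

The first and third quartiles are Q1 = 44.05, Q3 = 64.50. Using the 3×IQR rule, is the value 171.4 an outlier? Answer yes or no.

IQR = Q3 − Q1 = 64.50 − 44.05 = 20.45.
Lower fence = Q1 − 3·IQR = 44.05 − 61.35 = -17.30.
Upper fence = Q3 + 3·IQR = 64.50 + 61.35 = 125.85.
171.4 lies above the upper fence.

yes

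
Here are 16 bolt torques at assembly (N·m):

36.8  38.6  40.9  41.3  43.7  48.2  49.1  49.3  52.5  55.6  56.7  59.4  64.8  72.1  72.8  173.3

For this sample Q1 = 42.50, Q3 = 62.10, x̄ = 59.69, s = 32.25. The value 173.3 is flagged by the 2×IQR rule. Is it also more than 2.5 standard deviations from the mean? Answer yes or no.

yes

z = (173.3 − 59.69) / 32.25 = 3.52.
|z| = 3.52 > 2.5.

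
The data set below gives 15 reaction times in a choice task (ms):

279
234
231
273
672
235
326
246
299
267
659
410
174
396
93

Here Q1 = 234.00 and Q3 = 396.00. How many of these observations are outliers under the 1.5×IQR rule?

IQR = 162.00; fences at 234.00 − 243.00 = -9.00 and 396.00 + 243.00 = 639.00.
Outside the cutoffs: 659, 672.

2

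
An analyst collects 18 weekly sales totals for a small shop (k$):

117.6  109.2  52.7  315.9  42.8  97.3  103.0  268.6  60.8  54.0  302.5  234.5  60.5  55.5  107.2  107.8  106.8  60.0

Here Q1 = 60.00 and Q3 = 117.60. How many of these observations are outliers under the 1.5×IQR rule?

4

IQR = 57.60; fences at 60.00 − 86.40 = -26.40 and 117.60 + 86.40 = 204.00.
Outside the cutoffs: 234.5, 268.6, 302.5, 315.9.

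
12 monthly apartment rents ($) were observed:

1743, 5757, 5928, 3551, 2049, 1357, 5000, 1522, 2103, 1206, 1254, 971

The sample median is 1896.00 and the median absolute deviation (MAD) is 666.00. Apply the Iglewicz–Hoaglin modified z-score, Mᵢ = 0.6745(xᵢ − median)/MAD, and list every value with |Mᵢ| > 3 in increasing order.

5000, 5757, 5928

|Mᵢ| > 3 ⇔ |xᵢ − 1896.00| > 3·666.00/0.6745 = 2962.19.
So outliers lie outside [-1066.19, 4858.19].
5000: M = 3.14 → outlier.
5757: M = 3.91 → outlier.
5928: M = 4.08 → outlier.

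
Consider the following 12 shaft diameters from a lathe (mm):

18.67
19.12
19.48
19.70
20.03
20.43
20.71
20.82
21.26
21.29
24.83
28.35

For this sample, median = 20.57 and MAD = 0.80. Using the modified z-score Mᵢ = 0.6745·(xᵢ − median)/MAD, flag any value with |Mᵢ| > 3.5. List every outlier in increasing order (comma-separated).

|Mᵢ| > 3.5 ⇔ |xᵢ − 20.57| > 3.5·0.80/0.6745 = 4.15.
So outliers lie outside [16.42, 24.72].
24.83: M = 3.59 → outlier.
28.35: M = 6.56 → outlier.

24.83, 28.35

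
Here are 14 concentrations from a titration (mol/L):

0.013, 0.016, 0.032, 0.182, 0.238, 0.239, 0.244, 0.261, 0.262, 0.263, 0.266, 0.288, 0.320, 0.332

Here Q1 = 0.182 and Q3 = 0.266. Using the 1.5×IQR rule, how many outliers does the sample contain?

IQR = 0.084; fences at 0.182 − 0.126 = 0.056 and 0.266 + 0.126 = 0.392.
Outside the cutoffs: 0.013, 0.016, 0.032.

3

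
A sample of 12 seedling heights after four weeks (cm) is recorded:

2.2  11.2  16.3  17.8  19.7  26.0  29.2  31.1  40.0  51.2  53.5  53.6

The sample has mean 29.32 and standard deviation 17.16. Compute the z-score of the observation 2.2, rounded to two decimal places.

z = (2.2 − 29.32) / 17.16 = -1.58.

-1.58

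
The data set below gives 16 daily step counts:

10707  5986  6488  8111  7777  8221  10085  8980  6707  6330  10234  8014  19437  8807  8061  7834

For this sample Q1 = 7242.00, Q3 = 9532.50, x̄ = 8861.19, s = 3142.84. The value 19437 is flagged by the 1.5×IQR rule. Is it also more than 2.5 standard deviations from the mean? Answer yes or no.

z = (19437 − 8861.19) / 3142.84 = 3.37.
|z| = 3.37 > 2.5.

yes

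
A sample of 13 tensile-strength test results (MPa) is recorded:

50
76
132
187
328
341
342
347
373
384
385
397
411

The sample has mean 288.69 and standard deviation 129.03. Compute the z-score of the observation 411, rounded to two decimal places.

0.95

z = (411 − 288.69) / 129.03 = 0.95.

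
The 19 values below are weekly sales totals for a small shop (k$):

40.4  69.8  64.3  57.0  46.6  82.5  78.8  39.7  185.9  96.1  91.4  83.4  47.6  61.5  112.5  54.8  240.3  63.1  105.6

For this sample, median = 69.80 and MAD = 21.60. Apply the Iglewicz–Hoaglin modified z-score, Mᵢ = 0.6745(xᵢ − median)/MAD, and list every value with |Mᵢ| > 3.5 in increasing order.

|Mᵢ| > 3.5 ⇔ |xᵢ − 69.80| > 3.5·21.60/0.6745 = 112.08.
So outliers lie outside [-42.28, 181.88].
185.9: M = 3.63 → outlier.
240.3: M = 5.32 → outlier.

185.9, 240.3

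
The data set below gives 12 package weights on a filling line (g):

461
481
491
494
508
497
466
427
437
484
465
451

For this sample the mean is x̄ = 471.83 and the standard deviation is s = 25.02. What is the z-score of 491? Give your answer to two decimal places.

0.77

z = (491 − 471.83) / 25.02 = 0.77.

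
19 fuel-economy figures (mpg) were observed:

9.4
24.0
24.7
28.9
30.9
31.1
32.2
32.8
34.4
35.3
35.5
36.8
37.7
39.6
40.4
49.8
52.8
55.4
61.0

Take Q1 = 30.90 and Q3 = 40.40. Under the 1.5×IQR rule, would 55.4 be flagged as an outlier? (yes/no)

IQR = Q3 − Q1 = 40.40 − 30.90 = 9.50.
Lower fence = Q1 − 1.5·IQR = 30.90 − 14.25 = 16.65.
Upper fence = Q3 + 1.5·IQR = 40.40 + 14.25 = 54.65.
55.4 lies above the upper fence.

yes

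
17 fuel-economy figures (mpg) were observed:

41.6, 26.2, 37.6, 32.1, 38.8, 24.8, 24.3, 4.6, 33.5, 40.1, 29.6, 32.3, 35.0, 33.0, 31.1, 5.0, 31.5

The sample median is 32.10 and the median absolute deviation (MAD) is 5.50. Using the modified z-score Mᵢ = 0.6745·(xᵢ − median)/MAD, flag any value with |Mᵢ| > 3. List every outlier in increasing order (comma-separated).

|Mᵢ| > 3 ⇔ |xᵢ − 32.10| > 3·5.50/0.6745 = 24.46.
So outliers lie outside [7.64, 56.56].
4.6: M = -3.37 → outlier.
5.0: M = -3.32 → outlier.

4.6, 5.0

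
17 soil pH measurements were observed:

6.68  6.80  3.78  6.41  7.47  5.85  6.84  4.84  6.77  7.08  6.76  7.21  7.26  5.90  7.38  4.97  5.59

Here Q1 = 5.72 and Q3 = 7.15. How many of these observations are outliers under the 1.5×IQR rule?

IQR = 1.43; fences at 5.72 − 2.145 = 3.575 and 7.15 + 2.145 = 9.295.
Every value lies within the cutoffs.

0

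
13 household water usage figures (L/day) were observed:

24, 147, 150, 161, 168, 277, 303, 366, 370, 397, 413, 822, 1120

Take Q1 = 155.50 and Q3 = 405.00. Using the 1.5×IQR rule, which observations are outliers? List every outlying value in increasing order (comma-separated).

IQR = Q3 − Q1 = 405.00 − 155.50 = 249.50.
Lower fence = Q1 − 1.5·IQR = 155.50 − 374.25 = -218.75.
Upper fence = Q3 + 1.5·IQR = 405.00 + 374.25 = 779.25.
822 > 779.25 → outlier.
1120 > 779.25 → outlier.
All remaining values lie within [-218.75, 779.25].

822, 1120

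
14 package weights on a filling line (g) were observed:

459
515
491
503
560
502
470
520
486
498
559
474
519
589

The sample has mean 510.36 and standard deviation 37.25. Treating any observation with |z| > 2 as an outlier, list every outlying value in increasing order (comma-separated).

Cutoffs at x̄ ± 2s: 510.36 ± 2·37.25 = [435.86, 584.86].
589: z = 2.11, |z| > 2 → outlier.
Every other value lies within [435.86, 584.86].

589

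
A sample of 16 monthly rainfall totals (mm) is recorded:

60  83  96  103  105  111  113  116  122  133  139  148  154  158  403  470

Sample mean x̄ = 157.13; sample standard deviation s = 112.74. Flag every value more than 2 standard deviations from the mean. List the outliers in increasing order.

Cutoffs at x̄ ± 2s: 157.13 ± 2·112.74 = [-68.35, 382.61].
403: z = 2.18, |z| > 2 → outlier.
470: z = 2.78, |z| > 2 → outlier.
Every other value lies within [-68.35, 382.61].

403, 470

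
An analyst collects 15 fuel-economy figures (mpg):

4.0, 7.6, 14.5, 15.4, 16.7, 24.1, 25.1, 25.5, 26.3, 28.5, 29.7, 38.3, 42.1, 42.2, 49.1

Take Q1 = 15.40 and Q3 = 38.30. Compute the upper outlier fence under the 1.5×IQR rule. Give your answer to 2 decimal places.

IQR = Q3 − Q1 = 38.30 − 15.40 = 22.90.
Lower fence = Q1 − 1.5·IQR = 15.40 − 34.35 = -18.95.
Upper fence = Q3 + 1.5·IQR = 38.30 + 34.35 = 72.65.

72.65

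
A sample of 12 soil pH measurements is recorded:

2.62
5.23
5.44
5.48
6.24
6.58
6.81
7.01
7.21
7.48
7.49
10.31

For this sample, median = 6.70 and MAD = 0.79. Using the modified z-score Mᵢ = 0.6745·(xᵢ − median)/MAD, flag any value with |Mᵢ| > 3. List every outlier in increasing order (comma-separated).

|Mᵢ| > 3 ⇔ |xᵢ − 6.70| > 3·0.79/0.6745 = 3.51.
So outliers lie outside [3.19, 10.21].
2.62: M = -3.48 → outlier.
10.31: M = 3.08 → outlier.

2.62, 10.31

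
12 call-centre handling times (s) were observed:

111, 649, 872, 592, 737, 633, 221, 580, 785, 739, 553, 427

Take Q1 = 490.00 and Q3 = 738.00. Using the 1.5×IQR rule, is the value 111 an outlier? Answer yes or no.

IQR = Q3 − Q1 = 738.00 − 490.00 = 248.00.
Lower fence = Q1 − 1.5·IQR = 490.00 − 372.00 = 118.00.
Upper fence = Q3 + 1.5·IQR = 738.00 + 372.00 = 1110.00.
111 lies below the lower fence.

yes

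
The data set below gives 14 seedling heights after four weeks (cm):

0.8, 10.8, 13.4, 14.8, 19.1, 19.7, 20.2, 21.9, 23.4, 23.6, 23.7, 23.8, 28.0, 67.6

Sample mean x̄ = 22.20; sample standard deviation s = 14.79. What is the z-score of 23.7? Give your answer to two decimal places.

0.10

z = (23.7 − 22.20) / 14.79 = 0.10.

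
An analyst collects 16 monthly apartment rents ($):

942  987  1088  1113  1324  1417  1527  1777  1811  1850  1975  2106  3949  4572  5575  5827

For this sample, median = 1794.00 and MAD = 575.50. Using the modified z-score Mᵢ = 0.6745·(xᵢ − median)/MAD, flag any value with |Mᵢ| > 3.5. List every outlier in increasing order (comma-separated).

5575, 5827

|Mᵢ| > 3.5 ⇔ |xᵢ − 1794.00| > 3.5·575.50/0.6745 = 2986.29.
So outliers lie outside [-1192.29, 4780.29].
5575: M = 4.43 → outlier.
5827: M = 4.73 → outlier.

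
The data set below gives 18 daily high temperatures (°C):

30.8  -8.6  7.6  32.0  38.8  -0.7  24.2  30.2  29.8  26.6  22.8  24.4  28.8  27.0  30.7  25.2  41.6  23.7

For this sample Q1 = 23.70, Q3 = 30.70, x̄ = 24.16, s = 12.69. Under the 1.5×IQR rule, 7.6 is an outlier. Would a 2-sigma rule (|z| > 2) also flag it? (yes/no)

z = (7.6 − 24.16) / 12.69 = -1.30.
|z| = 1.30 ≤ 2.

no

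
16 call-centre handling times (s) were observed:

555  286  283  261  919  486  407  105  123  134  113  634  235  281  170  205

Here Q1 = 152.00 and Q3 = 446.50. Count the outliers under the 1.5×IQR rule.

IQR = 294.50; fences at 152.00 − 441.75 = -289.75 and 446.50 + 441.75 = 888.25.
Outside the cutoffs: 919.

1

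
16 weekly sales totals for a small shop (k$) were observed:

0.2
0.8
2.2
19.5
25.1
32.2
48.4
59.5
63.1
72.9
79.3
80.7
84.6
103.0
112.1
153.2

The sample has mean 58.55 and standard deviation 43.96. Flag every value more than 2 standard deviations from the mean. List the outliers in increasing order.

Cutoffs at x̄ ± 2s: 58.55 ± 2·43.96 = [-29.37, 146.47].
153.2: z = 2.15, |z| > 2 → outlier.
Every other value lies within [-29.37, 146.47].

153.2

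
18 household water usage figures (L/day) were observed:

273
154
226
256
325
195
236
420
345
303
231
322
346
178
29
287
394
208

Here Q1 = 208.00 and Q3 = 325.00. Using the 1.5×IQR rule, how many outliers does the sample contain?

1

IQR = 117.00; fences at 208.00 − 175.50 = 32.50 and 325.00 + 175.50 = 500.50.
Outside the cutoffs: 29.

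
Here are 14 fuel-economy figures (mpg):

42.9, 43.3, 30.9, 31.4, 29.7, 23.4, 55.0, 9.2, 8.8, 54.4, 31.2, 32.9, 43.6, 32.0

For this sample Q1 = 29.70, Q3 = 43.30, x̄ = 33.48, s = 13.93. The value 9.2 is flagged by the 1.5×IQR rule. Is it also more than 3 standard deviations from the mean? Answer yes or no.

z = (9.2 − 33.48) / 13.93 = -1.74.
|z| = 1.74 ≤ 3.

no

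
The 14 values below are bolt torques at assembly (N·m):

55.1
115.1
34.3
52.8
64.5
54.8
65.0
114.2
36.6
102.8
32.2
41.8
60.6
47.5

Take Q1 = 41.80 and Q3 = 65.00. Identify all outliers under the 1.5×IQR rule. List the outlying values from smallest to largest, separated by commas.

102.8, 114.2, 115.1

IQR = Q3 − Q1 = 65.00 − 41.80 = 23.20.
Lower fence = Q1 − 1.5·IQR = 41.80 − 34.80 = 7.00.
Upper fence = Q3 + 1.5·IQR = 65.00 + 34.80 = 99.80.
102.8 > 99.80 → outlier.
114.2 > 99.80 → outlier.
115.1 > 99.80 → outlier.
All remaining values lie within [7.00, 99.80].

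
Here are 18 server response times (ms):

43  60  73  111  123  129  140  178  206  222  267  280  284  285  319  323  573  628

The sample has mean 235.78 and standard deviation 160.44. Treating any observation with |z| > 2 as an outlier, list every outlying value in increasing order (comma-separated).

Cutoffs at x̄ ± 2s: 235.78 ± 2·160.44 = [-85.10, 556.66].
573: z = 2.10, |z| > 2 → outlier.
628: z = 2.44, |z| > 2 → outlier.
Every other value lies within [-85.10, 556.66].

573, 628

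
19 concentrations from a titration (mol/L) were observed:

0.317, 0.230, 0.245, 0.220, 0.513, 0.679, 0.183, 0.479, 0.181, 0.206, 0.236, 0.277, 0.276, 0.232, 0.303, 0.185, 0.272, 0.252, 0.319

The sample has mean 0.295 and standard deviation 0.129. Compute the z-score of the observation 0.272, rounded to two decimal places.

-0.18

z = (0.272 − 0.295) / 0.129 = -0.18.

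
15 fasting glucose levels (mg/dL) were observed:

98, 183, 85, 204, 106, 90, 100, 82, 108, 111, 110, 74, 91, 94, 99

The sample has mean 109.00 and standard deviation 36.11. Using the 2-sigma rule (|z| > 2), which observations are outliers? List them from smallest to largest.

Cutoffs at x̄ ± 2s: 109.00 ± 2·36.11 = [36.78, 181.22].
183: z = 2.05, |z| > 2 → outlier.
204: z = 2.63, |z| > 2 → outlier.
Every other value lies within [36.78, 181.22].

183, 204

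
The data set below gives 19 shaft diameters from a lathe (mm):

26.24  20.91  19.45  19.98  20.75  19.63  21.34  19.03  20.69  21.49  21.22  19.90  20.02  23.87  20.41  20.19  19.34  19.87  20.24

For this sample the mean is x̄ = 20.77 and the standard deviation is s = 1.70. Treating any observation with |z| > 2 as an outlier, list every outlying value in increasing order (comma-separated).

26.24

Cutoffs at x̄ ± 2s: 20.77 ± 2·1.70 = [17.37, 24.17].
26.24: z = 3.22, |z| > 2 → outlier.
Every other value lies within [17.37, 24.17].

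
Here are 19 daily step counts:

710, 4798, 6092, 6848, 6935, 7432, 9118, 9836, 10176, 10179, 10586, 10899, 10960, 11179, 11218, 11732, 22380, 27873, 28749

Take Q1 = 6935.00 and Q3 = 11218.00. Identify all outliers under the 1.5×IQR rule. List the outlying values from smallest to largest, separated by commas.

IQR = Q3 − Q1 = 11218.00 − 6935.00 = 4283.00.
Lower fence = Q1 − 1.5·IQR = 6935.00 − 6424.50 = 510.50.
Upper fence = Q3 + 1.5·IQR = 11218.00 + 6424.50 = 17642.50.
22380 > 17642.50 → outlier.
27873 > 17642.50 → outlier.
28749 > 17642.50 → outlier.
All remaining values lie within [510.50, 17642.50].

22380, 27873, 28749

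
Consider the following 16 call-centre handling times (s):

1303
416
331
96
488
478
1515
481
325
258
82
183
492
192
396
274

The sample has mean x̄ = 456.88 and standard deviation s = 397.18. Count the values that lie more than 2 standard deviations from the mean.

2

Cutoffs: x̄ ± 2s = [-337.48, 1251.24].
Outside the cutoffs: 1303, 1515.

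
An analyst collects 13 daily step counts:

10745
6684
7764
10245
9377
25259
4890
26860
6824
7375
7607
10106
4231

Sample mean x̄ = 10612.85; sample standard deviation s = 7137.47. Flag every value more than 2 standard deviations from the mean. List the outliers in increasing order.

Cutoffs at x̄ ± 2s: 10612.85 ± 2·7137.47 = [-3662.09, 24887.79].
25259: z = 2.05, |z| > 2 → outlier.
26860: z = 2.28, |z| > 2 → outlier.
Every other value lies within [-3662.09, 24887.79].

25259, 26860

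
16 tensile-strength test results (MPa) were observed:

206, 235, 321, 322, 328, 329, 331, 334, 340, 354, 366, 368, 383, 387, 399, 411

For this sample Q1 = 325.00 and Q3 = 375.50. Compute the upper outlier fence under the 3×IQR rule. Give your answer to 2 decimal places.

527.00

IQR = Q3 − Q1 = 375.50 − 325.00 = 50.50.
Lower fence = Q1 − 3·IQR = 325.00 − 151.50 = 173.50.
Upper fence = Q3 + 3·IQR = 375.50 + 151.50 = 527.00.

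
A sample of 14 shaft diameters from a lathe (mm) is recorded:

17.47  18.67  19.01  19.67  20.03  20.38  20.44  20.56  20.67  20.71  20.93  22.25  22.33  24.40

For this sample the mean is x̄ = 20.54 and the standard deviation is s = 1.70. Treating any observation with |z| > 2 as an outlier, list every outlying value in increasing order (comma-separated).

24.40

Cutoffs at x̄ ± 2s: 20.54 ± 2·1.70 = [17.14, 23.94].
24.40: z = 2.27, |z| > 2 → outlier.
Every other value lies within [17.14, 23.94].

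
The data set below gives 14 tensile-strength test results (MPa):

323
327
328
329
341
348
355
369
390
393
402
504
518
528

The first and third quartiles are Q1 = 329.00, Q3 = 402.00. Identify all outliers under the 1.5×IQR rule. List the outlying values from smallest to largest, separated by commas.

IQR = Q3 − Q1 = 402.00 − 329.00 = 73.00.
Lower fence = Q1 − 1.5·IQR = 329.00 − 109.50 = 219.50.
Upper fence = Q3 + 1.5·IQR = 402.00 + 109.50 = 511.50.
518 > 511.50 → outlier.
528 > 511.50 → outlier.
All remaining values lie within [219.50, 511.50].

518, 528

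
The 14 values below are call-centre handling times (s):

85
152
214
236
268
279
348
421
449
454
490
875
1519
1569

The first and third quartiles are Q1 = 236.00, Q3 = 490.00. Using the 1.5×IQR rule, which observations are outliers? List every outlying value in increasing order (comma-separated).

IQR = Q3 − Q1 = 490.00 − 236.00 = 254.00.
Lower fence = Q1 − 1.5·IQR = 236.00 − 381.00 = -145.00.
Upper fence = Q3 + 1.5·IQR = 490.00 + 381.00 = 871.00.
875 > 871.00 → outlier.
1519 > 871.00 → outlier.
1569 > 871.00 → outlier.
All remaining values lie within [-145.00, 871.00].

875, 1519, 1569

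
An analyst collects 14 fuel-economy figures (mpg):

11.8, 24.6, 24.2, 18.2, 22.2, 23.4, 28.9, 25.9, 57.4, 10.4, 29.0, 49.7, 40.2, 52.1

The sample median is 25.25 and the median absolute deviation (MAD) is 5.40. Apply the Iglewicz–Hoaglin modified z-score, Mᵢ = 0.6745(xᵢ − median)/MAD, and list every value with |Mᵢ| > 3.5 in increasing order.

57.4

|Mᵢ| > 3.5 ⇔ |xᵢ − 25.25| > 3.5·5.40/0.6745 = 28.02.
So outliers lie outside [-2.77, 53.27].
57.4: M = 4.02 → outlier.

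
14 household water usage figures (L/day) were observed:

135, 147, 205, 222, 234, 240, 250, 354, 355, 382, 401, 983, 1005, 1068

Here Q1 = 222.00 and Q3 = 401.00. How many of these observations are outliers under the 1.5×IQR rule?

IQR = 179.00; fences at 222.00 − 268.50 = -46.50 and 401.00 + 268.50 = 669.50.
Outside the cutoffs: 983, 1005, 1068.

3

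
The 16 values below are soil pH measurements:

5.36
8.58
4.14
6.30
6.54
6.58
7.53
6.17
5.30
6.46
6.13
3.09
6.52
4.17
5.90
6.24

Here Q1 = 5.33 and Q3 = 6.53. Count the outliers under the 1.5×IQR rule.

IQR = 1.20; fences at 5.33 − 1.80 = 3.53 and 6.53 + 1.80 = 8.33.
Outside the cutoffs: 3.09, 8.58.

2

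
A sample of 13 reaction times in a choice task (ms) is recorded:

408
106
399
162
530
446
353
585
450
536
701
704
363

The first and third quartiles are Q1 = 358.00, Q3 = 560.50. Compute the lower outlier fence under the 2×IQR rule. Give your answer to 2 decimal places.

IQR = Q3 − Q1 = 560.50 − 358.00 = 202.50.
Lower fence = Q1 − 2·IQR = 358.00 − 405.00 = -47.00.
Upper fence = Q3 + 2·IQR = 560.50 + 405.00 = 965.50.

-47.00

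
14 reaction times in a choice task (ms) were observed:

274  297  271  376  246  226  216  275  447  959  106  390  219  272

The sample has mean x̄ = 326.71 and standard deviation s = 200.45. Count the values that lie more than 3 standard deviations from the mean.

Cutoffs: x̄ ± 3s = [-274.64, 928.06].
Outside the cutoffs: 959.

1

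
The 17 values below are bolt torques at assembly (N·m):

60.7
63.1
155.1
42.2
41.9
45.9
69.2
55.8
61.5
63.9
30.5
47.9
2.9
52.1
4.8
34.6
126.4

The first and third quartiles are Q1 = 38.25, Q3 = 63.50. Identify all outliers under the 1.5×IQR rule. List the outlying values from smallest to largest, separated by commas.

IQR = Q3 − Q1 = 63.50 − 38.25 = 25.25.
Lower fence = Q1 − 1.5·IQR = 38.25 − 37.875 = 0.375.
Upper fence = Q3 + 1.5·IQR = 63.50 + 37.875 = 101.375.
126.4 > 101.375 → outlier.
155.1 > 101.375 → outlier.
All remaining values lie within [0.375, 101.375].

126.4, 155.1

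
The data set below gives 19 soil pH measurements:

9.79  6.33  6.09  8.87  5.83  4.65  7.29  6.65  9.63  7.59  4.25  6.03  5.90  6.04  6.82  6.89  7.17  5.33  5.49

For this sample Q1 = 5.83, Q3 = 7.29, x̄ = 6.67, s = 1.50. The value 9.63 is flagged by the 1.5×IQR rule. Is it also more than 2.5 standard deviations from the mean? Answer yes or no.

no

z = (9.63 − 6.67) / 1.50 = 1.97.
|z| = 1.97 ≤ 2.5.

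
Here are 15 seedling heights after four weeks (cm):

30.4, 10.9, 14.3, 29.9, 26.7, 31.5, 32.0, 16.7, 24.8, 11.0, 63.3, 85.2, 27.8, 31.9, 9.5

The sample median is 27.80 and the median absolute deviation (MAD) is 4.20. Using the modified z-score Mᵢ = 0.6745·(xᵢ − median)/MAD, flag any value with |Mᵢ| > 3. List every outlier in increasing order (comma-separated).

|Mᵢ| > 3 ⇔ |xᵢ − 27.80| > 3·4.20/0.6745 = 18.68.
So outliers lie outside [9.12, 46.48].
63.3: M = 5.70 → outlier.
85.2: M = 9.22 → outlier.

63.3, 85.2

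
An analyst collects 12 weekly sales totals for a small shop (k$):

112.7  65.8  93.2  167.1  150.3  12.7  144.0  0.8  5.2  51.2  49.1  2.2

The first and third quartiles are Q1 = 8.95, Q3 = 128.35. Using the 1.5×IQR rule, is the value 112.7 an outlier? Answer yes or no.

IQR = Q3 − Q1 = 128.35 − 8.95 = 119.40.
Lower fence = Q1 − 1.5·IQR = 8.95 − 179.10 = -170.15.
Upper fence = Q3 + 1.5·IQR = 128.35 + 179.10 = 307.45.
112.7 lies within [-170.15, 307.45].

no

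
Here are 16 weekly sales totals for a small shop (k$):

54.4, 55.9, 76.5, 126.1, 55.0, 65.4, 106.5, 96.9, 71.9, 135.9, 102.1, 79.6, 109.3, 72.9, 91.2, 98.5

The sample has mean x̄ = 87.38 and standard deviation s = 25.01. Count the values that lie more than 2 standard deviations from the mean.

Cutoffs: x̄ ± 2s = [37.36, 137.40].
Every value lies within the cutoffs.

0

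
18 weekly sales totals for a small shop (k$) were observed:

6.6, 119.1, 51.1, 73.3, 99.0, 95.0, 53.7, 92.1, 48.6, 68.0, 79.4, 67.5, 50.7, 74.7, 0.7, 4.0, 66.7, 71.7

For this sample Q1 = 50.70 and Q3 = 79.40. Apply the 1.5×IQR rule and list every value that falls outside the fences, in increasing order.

IQR = Q3 − Q1 = 79.40 − 50.70 = 28.70.
Lower fence = Q1 − 1.5·IQR = 50.70 − 43.05 = 7.65.
Upper fence = Q3 + 1.5·IQR = 79.40 + 43.05 = 122.45.
0.7 < 7.65 → outlier.
4.0 < 7.65 → outlier.
6.6 < 7.65 → outlier.
All remaining values lie within [7.65, 122.45].

0.7, 4.0, 6.6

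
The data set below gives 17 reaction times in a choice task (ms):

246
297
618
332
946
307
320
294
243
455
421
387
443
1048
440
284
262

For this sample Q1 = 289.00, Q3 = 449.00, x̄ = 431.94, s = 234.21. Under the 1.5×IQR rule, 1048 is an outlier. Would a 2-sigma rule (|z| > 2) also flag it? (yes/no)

z = (1048 − 431.94) / 234.21 = 2.63.
|z| = 2.63 > 2.

yes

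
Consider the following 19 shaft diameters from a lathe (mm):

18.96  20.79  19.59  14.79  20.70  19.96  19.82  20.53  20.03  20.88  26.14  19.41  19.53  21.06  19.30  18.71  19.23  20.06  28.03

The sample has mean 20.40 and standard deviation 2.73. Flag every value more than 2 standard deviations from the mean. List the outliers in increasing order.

14.79, 26.14, 28.03

Cutoffs at x̄ ± 2s: 20.40 ± 2·2.73 = [14.94, 25.86].
14.79: z = -2.05, |z| > 2 → outlier.
26.14: z = 2.10, |z| > 2 → outlier.
28.03: z = 2.79, |z| > 2 → outlier.
Every other value lies within [14.94, 25.86].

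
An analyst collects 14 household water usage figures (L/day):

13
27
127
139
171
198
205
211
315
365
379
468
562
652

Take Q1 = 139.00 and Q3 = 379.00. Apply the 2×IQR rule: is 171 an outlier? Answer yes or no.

no

IQR = Q3 − Q1 = 379.00 − 139.00 = 240.00.
Lower fence = Q1 − 2·IQR = 139.00 − 480.00 = -341.00.
Upper fence = Q3 + 2·IQR = 379.00 + 480.00 = 859.00.
171 lies within [-341.00, 859.00].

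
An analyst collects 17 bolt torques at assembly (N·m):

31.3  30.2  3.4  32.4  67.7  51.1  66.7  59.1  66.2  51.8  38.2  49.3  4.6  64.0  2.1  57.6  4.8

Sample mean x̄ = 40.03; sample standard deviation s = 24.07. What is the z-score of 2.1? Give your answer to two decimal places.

z = (2.1 − 40.03) / 24.07 = -1.58.

-1.58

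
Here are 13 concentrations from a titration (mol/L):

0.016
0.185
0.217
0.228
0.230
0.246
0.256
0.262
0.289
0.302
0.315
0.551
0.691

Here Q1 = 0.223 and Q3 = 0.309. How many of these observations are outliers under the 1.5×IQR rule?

IQR = 0.086; fences at 0.223 − 0.129 = 0.094 and 0.309 + 0.129 = 0.438.
Outside the cutoffs: 0.016, 0.551, 0.691.

3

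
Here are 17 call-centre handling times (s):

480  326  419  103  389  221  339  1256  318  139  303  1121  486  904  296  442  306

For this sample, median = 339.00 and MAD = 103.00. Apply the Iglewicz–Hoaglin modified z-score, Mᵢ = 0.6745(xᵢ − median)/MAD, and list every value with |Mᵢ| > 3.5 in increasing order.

|Mᵢ| > 3.5 ⇔ |xᵢ − 339.00| > 3.5·103.00/0.6745 = 534.47.
So outliers lie outside [-195.47, 873.47].
904: M = 3.70 → outlier.
1121: M = 5.12 → outlier.
1256: M = 6.01 → outlier.

904, 1121, 1256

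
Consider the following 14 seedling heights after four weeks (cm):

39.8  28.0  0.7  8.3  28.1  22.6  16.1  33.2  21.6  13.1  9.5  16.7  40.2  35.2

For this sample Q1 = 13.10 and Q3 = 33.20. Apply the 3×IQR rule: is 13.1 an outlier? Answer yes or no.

IQR = Q3 − Q1 = 33.20 − 13.10 = 20.10.
Lower fence = Q1 − 3·IQR = 13.10 − 60.30 = -47.20.
Upper fence = Q3 + 3·IQR = 33.20 + 60.30 = 93.50.
13.1 lies within [-47.20, 93.50].

no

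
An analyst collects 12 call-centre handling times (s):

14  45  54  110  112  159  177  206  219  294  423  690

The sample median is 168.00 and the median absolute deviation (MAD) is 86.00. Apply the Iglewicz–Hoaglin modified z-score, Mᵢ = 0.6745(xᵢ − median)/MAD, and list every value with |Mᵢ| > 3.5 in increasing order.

|Mᵢ| > 3.5 ⇔ |xᵢ − 168.00| > 3.5·86.00/0.6745 = 446.26.
So outliers lie outside [-278.26, 614.26].
690: M = 4.09 → outlier.

690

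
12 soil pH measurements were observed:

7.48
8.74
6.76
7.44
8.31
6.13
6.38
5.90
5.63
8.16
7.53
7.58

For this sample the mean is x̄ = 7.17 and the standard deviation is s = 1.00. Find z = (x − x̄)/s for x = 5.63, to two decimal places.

-1.54

z = (5.63 − 7.17) / 1.00 = -1.54.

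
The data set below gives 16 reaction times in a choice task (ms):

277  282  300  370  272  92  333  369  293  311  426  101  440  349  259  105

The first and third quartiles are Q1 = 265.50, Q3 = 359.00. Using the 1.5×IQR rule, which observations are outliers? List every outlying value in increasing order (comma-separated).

92, 101, 105

IQR = Q3 − Q1 = 359.00 − 265.50 = 93.50.
Lower fence = Q1 − 1.5·IQR = 265.50 − 140.25 = 125.25.
Upper fence = Q3 + 1.5·IQR = 359.00 + 140.25 = 499.25.
92 < 125.25 → outlier.
101 < 125.25 → outlier.
105 < 125.25 → outlier.
All remaining values lie within [125.25, 499.25].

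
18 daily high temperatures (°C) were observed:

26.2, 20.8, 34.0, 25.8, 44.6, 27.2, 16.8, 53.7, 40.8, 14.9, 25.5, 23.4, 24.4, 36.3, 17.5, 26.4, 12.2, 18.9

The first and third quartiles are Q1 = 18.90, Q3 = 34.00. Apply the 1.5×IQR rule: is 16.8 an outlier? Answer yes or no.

no

IQR = Q3 − Q1 = 34.00 − 18.90 = 15.10.
Lower fence = Q1 − 1.5·IQR = 18.90 − 22.65 = -3.75.
Upper fence = Q3 + 1.5·IQR = 34.00 + 22.65 = 56.65.
16.8 lies within [-3.75, 56.65].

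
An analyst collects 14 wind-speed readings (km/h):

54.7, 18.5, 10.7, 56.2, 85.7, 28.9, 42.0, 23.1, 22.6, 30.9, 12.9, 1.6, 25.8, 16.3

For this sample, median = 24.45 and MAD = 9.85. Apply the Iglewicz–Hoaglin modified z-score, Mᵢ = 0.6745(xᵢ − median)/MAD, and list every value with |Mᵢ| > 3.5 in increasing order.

85.7

|Mᵢ| > 3.5 ⇔ |xᵢ − 24.45| > 3.5·9.85/0.6745 = 51.11.
So outliers lie outside [-26.66, 75.56].
85.7: M = 4.19 → outlier.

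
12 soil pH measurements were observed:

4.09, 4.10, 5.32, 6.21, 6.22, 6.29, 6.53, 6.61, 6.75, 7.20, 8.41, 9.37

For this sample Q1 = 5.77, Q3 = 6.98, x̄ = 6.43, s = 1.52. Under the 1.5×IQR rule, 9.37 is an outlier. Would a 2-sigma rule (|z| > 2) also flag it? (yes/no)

z = (9.37 − 6.43) / 1.52 = 1.93.
|z| = 1.93 ≤ 2.

no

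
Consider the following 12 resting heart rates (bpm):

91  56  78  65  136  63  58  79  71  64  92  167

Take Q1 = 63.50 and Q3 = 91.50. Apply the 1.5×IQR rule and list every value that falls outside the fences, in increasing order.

IQR = Q3 − Q1 = 91.50 − 63.50 = 28.00.
Lower fence = Q1 − 1.5·IQR = 63.50 − 42.00 = 21.50.
Upper fence = Q3 + 1.5·IQR = 91.50 + 42.00 = 133.50.
136 > 133.50 → outlier.
167 > 133.50 → outlier.
All remaining values lie within [21.50, 133.50].

136, 167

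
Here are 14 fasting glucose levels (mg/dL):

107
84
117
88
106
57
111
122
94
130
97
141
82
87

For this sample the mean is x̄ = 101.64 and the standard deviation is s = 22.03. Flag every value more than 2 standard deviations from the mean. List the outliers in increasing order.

Cutoffs at x̄ ± 2s: 101.64 ± 2·22.03 = [57.58, 145.70].
57: z = -2.03, |z| > 2 → outlier.
Every other value lies within [57.58, 145.70].

57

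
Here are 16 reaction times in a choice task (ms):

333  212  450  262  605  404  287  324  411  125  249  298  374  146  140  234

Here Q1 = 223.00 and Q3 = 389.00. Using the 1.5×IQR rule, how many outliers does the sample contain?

0

IQR = 166.00; fences at 223.00 − 249.00 = -26.00 and 389.00 + 249.00 = 638.00.
Every value lies within the cutoffs.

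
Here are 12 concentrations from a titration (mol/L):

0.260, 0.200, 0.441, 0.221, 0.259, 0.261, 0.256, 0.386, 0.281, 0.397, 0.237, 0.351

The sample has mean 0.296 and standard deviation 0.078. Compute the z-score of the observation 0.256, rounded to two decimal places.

-0.51

z = (0.256 − 0.296) / 0.078 = -0.51.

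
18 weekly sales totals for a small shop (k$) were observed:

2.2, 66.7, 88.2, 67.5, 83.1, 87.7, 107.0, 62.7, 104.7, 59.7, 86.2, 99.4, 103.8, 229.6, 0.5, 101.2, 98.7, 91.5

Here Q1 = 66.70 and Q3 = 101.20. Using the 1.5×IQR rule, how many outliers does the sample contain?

IQR = 34.50; fences at 66.70 − 51.75 = 14.95 and 101.20 + 51.75 = 152.95.
Outside the cutoffs: 0.5, 2.2, 229.6.

3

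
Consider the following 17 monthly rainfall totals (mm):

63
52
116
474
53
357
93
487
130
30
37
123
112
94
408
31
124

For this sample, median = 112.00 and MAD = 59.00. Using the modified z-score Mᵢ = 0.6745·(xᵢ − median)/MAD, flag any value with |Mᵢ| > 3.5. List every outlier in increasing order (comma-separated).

474, 487

|Mᵢ| > 3.5 ⇔ |xᵢ − 112.00| > 3.5·59.00/0.6745 = 306.15.
So outliers lie outside [-194.15, 418.15].
474: M = 4.14 → outlier.
487: M = 4.29 → outlier.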